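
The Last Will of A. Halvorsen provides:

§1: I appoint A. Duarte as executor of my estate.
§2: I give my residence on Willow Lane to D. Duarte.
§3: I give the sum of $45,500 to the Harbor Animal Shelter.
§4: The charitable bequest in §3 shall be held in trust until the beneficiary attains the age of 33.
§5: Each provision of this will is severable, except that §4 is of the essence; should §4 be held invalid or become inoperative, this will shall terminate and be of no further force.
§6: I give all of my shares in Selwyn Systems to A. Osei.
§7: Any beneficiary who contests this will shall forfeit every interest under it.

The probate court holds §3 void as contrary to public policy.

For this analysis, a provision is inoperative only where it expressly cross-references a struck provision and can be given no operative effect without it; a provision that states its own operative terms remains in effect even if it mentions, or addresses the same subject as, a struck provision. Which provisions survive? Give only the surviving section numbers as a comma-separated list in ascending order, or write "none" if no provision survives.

none

§3 is struck. The only function of §4 is the trust for §3, so it cannot stand once §3 is removed. §5 makes §4 an essential term, and §4 has been rendered inoperative by the cascade; under §5, the entire will is therefore void. No provision of the will survives.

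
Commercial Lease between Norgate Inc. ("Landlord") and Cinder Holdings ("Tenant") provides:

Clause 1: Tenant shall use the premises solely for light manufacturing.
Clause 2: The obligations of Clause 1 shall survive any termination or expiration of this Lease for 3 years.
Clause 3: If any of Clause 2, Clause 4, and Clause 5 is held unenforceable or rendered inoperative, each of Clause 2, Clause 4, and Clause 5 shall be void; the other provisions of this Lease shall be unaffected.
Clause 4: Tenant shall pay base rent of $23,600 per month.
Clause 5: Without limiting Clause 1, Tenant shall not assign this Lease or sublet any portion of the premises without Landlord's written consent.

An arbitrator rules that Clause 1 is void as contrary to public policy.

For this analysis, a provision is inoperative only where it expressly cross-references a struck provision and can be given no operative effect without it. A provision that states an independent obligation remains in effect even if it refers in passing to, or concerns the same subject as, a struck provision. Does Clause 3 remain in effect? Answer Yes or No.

Clause 1 is struck. The only function of Clause 2 is the survival period for Clause 1, so it cannot stand once Clause 1 is removed. Clause 3 declares Clause 2, Clause 4, and Clause 5 mutually dependent; since one of them has fallen, all of them are of no effect. That brings down Clause 4 and Clause 5 as well. The remainder continues in force under Clause 3. Only Clause 3 remains in effect. Clause 3 is among the surviving provisions, so the answer is yes.

Yes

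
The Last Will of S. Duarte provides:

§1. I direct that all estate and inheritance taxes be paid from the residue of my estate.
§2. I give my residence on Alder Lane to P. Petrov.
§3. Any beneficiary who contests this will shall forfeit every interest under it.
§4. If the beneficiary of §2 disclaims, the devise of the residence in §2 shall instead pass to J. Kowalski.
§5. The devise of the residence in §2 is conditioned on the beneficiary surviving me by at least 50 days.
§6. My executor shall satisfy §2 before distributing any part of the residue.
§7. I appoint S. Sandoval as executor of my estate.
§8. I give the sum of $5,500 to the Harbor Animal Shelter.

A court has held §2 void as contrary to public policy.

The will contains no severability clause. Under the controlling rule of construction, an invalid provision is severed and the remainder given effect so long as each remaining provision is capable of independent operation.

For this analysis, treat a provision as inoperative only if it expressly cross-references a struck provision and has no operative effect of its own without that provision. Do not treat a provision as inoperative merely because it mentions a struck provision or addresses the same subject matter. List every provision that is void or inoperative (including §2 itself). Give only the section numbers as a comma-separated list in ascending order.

§2 is struck. The only function of §4 is the alternative disposition for §2, so it cannot stand once §2 is removed. §5 merely fixes the survivorship condition on §2; with §2 gone it has nothing to operate on and falls away. §6 merely fixes the priority direction for §2; with §2 gone it has nothing to operate on and falls away. With no severability clause, the stated default rule severs what cannot stand and enforces each remaining provision that can operate on its own. §1, §3, §7, and §8 remain in effect.

2, 4, 5, 6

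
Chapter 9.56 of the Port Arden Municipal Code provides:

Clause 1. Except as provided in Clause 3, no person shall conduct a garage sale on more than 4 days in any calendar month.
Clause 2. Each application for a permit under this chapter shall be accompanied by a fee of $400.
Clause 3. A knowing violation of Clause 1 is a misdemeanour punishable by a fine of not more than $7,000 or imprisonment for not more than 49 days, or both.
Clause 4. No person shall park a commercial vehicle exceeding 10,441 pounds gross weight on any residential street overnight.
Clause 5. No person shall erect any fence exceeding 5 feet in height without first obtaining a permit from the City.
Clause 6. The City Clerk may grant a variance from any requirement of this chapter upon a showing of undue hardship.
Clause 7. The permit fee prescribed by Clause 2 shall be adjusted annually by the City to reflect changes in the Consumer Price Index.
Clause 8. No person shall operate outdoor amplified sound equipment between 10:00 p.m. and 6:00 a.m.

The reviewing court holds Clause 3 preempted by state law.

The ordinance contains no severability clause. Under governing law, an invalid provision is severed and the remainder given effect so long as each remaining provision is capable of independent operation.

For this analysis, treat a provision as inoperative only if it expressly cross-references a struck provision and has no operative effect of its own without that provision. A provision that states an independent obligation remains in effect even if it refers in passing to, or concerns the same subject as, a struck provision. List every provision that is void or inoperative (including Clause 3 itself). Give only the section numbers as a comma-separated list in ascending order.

3

Clause 3 is struck. Clause 1 mentions Clause 3 but its own obligation stands independently of Clause 3, so Clause 1 is not affected. Nothing else in the ordinance is defined by reference to Clause 3. Under the stated default rule, only provisions that cannot operate independently fall away; the rest are enforced. The provisions still in force are Clause 1, Clause 2, Clause 4, Clause 5, Clause 6, Clause 7, and Clause 8.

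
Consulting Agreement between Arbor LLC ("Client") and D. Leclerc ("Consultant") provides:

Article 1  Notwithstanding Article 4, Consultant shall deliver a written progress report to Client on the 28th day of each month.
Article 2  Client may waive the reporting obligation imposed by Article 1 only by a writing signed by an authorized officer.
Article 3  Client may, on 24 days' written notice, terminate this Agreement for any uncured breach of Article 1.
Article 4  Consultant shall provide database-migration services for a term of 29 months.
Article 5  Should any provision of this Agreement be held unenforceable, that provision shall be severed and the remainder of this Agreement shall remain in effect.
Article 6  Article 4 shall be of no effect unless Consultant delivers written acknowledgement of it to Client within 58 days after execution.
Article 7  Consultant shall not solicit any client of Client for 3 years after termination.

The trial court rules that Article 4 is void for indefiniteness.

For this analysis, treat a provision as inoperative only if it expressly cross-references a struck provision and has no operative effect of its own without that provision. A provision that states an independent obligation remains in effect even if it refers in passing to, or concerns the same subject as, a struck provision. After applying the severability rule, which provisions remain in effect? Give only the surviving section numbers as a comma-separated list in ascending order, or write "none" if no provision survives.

1, 2, 3, 5, 7

Article 4 is struck. Article 6 operates only by reference to Article 4, so it falls with Article 4. Article 1 mentions Article 4 but its own obligation stands independently of Article 4, so Article 1 is not affected. Article 5 is a severability clause and preserves every provision that can still be given independent effect. That leaves Article 1, Article 2, Article 3, Article 5, and Article 7 in effect.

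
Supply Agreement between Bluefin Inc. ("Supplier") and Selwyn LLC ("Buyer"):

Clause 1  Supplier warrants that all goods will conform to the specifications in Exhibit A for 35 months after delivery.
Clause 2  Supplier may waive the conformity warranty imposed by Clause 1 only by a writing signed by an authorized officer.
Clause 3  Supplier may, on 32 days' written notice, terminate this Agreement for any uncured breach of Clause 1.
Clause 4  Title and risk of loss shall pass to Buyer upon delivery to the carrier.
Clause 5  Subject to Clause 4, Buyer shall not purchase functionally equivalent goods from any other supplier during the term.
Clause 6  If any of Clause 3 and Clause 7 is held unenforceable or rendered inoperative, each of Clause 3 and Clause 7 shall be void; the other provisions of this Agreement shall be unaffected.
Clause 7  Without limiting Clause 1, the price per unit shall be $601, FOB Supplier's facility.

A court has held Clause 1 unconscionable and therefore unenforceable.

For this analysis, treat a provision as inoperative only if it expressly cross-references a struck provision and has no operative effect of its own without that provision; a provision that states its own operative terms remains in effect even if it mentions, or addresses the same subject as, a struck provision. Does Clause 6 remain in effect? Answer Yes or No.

Clause 1 is struck. Clause 2 operates only by reference to Clause 1, so it falls with Clause 1. Clause 3 operates only by reference to Clause 1, so it falls with Clause 1. Clause 6 declares Clause 3 and Clause 7 mutually dependent; since one of them has fallen, all of them are of no effect. That brings down Clause 7 as well. The remainder continues in force under Clause 6. Clause 4, Clause 5, and Clause 6 remain in effect. Clause 6 is among the surviving provisions, so the answer is yes.

Yes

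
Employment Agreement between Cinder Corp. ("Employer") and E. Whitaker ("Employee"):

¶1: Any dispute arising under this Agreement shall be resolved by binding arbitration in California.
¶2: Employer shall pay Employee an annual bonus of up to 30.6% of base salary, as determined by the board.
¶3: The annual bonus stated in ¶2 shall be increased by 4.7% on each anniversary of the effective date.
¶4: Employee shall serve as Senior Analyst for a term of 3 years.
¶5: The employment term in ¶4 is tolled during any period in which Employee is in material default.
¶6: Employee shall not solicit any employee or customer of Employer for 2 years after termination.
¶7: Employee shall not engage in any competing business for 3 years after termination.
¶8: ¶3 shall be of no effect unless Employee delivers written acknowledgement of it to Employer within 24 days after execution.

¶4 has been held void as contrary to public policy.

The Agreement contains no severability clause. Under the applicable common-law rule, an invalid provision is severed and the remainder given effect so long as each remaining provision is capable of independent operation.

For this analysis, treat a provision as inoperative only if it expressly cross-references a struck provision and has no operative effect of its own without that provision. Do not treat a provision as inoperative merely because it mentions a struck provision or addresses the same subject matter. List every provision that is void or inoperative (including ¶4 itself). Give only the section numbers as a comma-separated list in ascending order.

¶4 is struck. ¶5 operates only by reference to ¶4, so it falls with ¶4. Under the stated default rule, only provisions that cannot operate independently fall away; the rest are enforced. That leaves ¶1, ¶2, ¶3, ¶6, ¶7, and ¶8 in effect.

4, 5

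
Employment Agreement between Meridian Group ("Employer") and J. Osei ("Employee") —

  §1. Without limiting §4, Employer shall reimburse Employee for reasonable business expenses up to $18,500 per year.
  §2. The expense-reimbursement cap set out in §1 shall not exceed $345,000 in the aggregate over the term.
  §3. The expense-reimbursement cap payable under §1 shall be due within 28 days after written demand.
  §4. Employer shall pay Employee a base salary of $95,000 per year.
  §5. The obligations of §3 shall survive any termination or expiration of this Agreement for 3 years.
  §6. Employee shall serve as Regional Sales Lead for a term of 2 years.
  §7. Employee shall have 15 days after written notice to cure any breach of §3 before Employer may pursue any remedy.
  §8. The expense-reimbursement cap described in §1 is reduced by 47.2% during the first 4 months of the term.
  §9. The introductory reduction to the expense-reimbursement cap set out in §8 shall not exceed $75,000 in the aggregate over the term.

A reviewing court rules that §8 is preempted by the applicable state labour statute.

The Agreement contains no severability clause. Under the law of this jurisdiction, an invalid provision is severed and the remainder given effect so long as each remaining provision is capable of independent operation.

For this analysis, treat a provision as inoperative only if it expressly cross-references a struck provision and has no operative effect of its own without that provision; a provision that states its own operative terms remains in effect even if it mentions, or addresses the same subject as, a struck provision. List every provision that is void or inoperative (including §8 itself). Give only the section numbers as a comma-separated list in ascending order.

§8 is struck. The whole of §9 is the aggregate cap on the introductory reduction to the expense-reimbursement cap, defined by reference to §8, so §9 cannot stand once §8 is removed. Under the stated default rule, only provisions that cannot operate independently fall away; the rest are enforced. That leaves §1, §2, §3, §4, §5, §6, and §7 in effect.

8, 9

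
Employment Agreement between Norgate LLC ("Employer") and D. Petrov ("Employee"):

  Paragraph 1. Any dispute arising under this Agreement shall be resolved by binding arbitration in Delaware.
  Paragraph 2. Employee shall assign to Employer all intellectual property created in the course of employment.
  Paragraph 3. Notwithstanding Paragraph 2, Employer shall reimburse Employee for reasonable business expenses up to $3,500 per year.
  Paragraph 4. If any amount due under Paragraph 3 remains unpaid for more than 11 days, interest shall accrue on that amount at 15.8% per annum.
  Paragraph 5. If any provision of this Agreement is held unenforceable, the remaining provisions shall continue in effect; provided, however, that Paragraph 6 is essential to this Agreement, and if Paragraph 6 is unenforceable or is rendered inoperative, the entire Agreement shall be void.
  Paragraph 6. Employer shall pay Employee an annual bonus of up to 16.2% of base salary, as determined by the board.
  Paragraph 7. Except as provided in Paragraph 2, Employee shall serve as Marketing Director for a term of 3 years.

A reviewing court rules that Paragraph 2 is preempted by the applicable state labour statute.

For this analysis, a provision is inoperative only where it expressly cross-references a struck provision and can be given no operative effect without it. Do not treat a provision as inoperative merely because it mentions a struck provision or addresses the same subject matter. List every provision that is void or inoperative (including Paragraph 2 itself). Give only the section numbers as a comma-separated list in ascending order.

2

Paragraph 2 is struck. Paragraph 3 mentions Paragraph 2 but its own obligation stands independently of Paragraph 2, so Paragraph 3 is not affected. Paragraph 7 mentions Paragraph 2 but its own obligation stands independently of Paragraph 2, so Paragraph 7 is not affected. Nothing else in the Agreement is defined by reference to Paragraph 2. Paragraph 5 makes Paragraph 6 an essential term, but Paragraph 6 is unaffected, so the severability proviso in Paragraph 5 preserves the remaining provisions. That leaves Paragraph 1, Paragraph 3, Paragraph 4, Paragraph 5, Paragraph 6, and Paragraph 7 in effect.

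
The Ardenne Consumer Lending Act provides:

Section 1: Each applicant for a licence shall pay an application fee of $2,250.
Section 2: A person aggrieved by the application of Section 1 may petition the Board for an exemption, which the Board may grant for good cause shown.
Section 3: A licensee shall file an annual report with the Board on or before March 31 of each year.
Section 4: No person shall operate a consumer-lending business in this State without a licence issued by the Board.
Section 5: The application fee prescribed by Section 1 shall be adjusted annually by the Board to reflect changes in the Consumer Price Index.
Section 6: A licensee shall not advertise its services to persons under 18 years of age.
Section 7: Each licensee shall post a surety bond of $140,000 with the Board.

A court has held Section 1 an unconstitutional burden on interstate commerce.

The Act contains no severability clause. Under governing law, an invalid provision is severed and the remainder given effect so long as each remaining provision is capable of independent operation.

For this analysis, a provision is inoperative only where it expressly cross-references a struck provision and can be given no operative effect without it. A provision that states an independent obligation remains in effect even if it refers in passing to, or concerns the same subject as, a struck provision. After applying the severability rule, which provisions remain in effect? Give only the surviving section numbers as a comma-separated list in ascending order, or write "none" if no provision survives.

Section 1 is struck. Section 2 operates only by reference to Section 1, so it falls with Section 1. The whole of Section 5 is the indexation of the application fee, defined by reference to Section 1, so Section 5 cannot stand once Section 1 is removed. Under the stated default rule, only provisions that cannot operate independently fall away; the rest are enforced. That leaves Section 3, Section 4, Section 6, and Section 7 in effect.

3, 4, 6, 7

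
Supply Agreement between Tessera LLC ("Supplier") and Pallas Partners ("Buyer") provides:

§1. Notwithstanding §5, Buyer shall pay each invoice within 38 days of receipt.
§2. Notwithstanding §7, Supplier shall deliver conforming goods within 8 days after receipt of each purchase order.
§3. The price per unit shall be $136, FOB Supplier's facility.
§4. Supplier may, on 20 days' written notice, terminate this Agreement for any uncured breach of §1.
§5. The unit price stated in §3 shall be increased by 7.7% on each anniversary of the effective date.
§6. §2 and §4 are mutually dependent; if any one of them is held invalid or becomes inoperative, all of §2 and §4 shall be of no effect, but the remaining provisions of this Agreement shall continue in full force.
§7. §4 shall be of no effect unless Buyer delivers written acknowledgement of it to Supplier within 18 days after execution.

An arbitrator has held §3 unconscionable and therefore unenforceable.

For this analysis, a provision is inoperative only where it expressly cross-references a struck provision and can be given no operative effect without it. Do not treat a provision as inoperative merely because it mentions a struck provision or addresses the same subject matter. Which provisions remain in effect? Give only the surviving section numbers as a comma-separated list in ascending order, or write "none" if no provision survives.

§3 is struck. §5 does nothing except set the escalation of the unit price by reference to §3; with §3 gone it has no independent effect and is inoperative. §1 mentions §5 but its own obligation stands independently of §5, so §1 is not affected. §6 ties §2 and §4 together, but none of those is affected here; the remaining provisions continue in force under §6. That leaves §1, §2, §4, §6, and §7 in effect.

1, 2, 4, 6, 7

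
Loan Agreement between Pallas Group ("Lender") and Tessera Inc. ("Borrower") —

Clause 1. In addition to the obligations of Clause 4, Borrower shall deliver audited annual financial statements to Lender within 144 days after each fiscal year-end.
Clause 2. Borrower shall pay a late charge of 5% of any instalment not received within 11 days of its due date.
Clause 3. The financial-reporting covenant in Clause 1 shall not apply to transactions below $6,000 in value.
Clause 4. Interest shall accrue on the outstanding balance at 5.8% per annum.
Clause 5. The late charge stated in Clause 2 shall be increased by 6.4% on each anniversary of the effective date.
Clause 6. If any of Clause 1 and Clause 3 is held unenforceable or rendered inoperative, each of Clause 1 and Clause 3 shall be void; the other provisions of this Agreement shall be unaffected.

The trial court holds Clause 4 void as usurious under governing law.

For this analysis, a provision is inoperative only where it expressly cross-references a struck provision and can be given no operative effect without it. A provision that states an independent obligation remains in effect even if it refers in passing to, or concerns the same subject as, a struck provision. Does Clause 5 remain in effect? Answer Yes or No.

Yes

Clause 4 is struck. Clause 1 mentions Clause 4 but its own obligation stands independently of Clause 4, so Clause 1 is not affected. Nothing else in the Agreement is defined by reference to Clause 4. Clause 6 ties Clause 1 and Clause 3 together, but none of those is affected here; the remaining provisions continue in force under Clause 6. That leaves Clause 1, Clause 2, Clause 3, Clause 5, and Clause 6 in effect. Clause 5 is among the surviving provisions, so the answer is yes.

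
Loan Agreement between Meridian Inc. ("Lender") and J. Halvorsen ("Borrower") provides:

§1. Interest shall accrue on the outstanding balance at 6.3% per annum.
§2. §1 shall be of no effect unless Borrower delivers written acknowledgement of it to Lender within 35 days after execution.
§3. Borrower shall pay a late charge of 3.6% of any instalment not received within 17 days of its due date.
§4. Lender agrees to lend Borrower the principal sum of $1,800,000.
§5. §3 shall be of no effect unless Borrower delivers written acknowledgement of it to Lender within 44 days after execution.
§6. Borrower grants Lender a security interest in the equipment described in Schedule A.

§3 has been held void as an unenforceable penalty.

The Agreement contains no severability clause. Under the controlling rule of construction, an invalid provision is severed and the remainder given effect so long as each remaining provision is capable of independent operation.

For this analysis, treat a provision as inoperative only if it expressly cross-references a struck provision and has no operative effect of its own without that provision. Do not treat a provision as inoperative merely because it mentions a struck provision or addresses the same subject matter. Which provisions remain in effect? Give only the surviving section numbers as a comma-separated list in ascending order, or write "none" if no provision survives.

§3 is struck. The only function of §5 is the acknowledgement condition for §3, so it cannot stand once §3 is removed. With no severability clause, the stated default rule severs what cannot stand and enforces each remaining provision that can operate on its own. The provisions still in force are §1, §2, §4, and §6.

1, 2, 4, 6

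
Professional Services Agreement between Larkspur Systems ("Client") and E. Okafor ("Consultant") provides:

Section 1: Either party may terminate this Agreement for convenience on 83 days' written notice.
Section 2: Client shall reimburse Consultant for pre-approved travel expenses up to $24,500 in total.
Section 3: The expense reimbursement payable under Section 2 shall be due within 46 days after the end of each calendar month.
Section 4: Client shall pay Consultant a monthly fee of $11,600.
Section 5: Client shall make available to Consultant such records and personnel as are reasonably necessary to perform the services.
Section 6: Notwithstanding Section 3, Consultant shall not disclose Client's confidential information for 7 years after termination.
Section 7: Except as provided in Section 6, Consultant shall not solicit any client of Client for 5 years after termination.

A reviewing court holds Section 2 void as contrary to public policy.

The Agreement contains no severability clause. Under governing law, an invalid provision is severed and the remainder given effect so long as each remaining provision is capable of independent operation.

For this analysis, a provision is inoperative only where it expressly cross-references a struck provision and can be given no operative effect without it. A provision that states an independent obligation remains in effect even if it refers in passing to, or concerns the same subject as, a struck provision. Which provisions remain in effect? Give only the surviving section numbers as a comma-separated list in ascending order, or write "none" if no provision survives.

Section 2 is struck. Section 3 operates only by reference to Section 2, so it falls with Section 2. Section 6 mentions Section 3 but its own obligation stands independently of Section 3, so Section 6 is not affected. With no severability clause, the stated default rule severs what cannot stand and enforces each remaining provision that can operate on its own. Section 1, Section 4, Section 5, Section 6, and Section 7 remain in effect.

1, 4, 5, 6, 7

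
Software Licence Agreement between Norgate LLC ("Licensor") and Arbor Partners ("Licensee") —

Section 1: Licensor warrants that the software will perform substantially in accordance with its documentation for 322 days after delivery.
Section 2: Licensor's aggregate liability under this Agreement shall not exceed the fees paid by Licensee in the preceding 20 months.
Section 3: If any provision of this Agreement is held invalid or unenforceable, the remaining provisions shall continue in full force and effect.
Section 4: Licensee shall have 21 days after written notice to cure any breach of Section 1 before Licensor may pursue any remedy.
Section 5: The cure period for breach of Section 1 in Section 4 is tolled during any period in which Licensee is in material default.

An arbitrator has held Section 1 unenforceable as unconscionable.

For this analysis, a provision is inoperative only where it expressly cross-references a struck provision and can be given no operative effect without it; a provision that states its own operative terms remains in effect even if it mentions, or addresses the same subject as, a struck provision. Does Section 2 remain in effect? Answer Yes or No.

Section 1 is struck. Section 4 has no operative effect of its own apart from Section 1 and is therefore inoperative. The whole of Section 5 is the tolling of the cure period for breach of Section 1, defined by reference to Section 4, so Section 5 cannot stand once Section 4 is removed. Under the severability clause in Section 3, the remaining provisions continue in force. That leaves Section 2 and Section 3 in effect. Section 2 is among the surviving provisions, so the answer is yes.

Yes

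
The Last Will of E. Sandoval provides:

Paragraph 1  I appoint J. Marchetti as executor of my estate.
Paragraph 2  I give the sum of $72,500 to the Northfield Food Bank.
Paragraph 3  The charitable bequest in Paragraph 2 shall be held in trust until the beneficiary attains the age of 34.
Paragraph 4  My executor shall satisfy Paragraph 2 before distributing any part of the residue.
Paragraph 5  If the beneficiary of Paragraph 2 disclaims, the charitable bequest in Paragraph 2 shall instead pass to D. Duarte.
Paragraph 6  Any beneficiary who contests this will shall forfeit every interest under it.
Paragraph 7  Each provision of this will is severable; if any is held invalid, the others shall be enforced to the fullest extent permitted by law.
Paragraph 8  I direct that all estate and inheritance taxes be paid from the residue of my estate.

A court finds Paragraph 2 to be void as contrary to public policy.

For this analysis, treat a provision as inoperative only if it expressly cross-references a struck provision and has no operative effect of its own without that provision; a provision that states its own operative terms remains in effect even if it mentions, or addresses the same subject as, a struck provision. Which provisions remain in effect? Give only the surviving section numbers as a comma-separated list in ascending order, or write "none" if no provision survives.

1, 6, 7, 8

Paragraph 2 is struck. Paragraph 3 operates only by reference to Paragraph 2, so it falls with Paragraph 2. Paragraph 4 operates only by reference to Paragraph 2, so it falls with Paragraph 2. Paragraph 5 merely fixes the alternative disposition for Paragraph 2; with Paragraph 2 gone it has nothing to operate on and falls away. Under the severability clause in Paragraph 7, the remaining provisions continue in force. That leaves Paragraph 1, Paragraph 6, Paragraph 7, and Paragraph 8 in effect.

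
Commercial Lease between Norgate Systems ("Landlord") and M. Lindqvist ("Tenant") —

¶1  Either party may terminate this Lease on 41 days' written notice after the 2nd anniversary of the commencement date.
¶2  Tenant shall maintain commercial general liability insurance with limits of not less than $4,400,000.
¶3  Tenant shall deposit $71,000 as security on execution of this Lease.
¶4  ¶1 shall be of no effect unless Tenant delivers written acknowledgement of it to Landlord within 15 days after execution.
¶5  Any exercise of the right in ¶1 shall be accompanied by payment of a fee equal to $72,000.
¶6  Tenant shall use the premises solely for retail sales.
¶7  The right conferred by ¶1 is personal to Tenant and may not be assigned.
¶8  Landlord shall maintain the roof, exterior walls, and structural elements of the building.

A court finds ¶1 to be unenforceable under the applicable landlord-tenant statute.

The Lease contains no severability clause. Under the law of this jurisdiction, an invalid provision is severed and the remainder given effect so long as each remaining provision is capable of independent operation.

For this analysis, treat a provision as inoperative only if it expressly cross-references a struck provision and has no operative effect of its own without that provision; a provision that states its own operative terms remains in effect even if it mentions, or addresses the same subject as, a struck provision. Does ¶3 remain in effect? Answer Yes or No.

Yes

¶1 is struck. ¶4 merely fixes the acknowledgement condition for ¶1; with ¶1 gone it has nothing to operate on and falls away. ¶5 merely fixes the exercise fee for ¶1; with ¶1 gone it has nothing to operate on and falls away. The only function of ¶7 is the non-assignment of ¶1, so it cannot stand once ¶1 is removed. With no severability clause, the stated default rule severs what cannot stand and enforces each remaining provision that can operate on its own. ¶2, ¶3, ¶6, and ¶8 remain in effect. ¶3 is among the surviving provisions, so the answer is yes.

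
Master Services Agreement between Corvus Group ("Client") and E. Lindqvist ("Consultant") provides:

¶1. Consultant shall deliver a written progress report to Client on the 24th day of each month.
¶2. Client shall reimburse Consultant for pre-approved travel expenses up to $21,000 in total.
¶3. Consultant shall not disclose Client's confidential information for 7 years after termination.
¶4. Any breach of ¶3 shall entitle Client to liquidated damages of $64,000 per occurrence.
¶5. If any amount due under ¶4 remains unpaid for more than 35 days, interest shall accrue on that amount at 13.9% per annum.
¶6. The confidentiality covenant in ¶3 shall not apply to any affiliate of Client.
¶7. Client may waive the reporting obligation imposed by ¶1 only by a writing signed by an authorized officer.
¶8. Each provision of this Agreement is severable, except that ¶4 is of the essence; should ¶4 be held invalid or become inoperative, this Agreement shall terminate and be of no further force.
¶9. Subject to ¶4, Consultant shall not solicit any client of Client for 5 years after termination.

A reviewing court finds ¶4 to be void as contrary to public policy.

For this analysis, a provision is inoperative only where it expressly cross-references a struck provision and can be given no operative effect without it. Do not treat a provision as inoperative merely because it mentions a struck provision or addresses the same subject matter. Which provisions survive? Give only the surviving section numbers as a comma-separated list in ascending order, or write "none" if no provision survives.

none

¶4 is struck. ¶5 has no operative effect of its own apart from ¶4 and is therefore inoperative. ¶8 makes ¶4 an essential term, and ¶4 is the provision held invalid; under ¶8, the entire Agreement is therefore void. No provision of the Agreement survives.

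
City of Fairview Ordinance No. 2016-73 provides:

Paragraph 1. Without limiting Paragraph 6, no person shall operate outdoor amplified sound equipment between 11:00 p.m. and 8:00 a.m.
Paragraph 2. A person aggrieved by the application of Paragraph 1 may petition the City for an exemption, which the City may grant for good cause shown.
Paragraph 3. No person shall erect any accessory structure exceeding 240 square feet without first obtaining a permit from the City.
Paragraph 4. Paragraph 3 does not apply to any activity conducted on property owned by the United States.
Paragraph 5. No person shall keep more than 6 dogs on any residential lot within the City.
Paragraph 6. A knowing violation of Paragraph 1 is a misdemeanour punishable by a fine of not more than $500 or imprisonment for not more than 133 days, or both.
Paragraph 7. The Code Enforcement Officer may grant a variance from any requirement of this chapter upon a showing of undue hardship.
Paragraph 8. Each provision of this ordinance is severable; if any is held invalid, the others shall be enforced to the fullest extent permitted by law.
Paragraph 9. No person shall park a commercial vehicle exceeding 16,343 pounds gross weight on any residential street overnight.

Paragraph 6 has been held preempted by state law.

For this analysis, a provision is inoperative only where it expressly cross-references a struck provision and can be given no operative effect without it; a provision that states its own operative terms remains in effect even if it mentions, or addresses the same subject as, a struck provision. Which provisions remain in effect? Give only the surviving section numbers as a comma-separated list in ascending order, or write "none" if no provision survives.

Paragraph 6 is struck. Paragraph 1 mentions Paragraph 6 but its own obligation stands independently of Paragraph 6, so Paragraph 1 is not affected. Nothing else in the ordinance is defined by reference to Paragraph 6. Paragraph 8 is a severability clause and preserves every provision that can still be given independent effect. Paragraph 1, Paragraph 2, Paragraph 3, Paragraph 4, Paragraph 5, Paragraph 7, Paragraph 8, and Paragraph 9 remain in effect.

1, 2, 3, 4, 5, 7, 8, 9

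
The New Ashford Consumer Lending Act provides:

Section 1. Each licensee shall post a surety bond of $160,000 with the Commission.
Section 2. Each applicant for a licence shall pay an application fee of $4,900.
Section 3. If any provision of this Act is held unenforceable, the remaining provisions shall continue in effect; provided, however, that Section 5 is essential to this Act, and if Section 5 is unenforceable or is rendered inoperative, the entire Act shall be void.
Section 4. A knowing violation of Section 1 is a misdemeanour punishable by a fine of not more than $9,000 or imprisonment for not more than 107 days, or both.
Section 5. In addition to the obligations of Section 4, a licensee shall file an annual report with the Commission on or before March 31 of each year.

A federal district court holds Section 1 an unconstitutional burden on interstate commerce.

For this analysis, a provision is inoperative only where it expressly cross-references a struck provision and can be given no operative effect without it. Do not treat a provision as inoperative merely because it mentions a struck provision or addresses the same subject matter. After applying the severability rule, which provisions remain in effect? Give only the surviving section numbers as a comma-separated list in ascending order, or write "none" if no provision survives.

2, 3, 5

Section 1 is struck. Section 4 operates only by reference to Section 1, so it falls with Section 1. Although Section 5 refers to Section 4, its operative terms do not depend on Section 4, so it remains in effect. Section 3 makes Section 5 an essential term, but Section 5 is unaffected, so the severability proviso in Section 3 preserves the remaining provisions. Section 2, Section 3, and Section 5 remain in effect.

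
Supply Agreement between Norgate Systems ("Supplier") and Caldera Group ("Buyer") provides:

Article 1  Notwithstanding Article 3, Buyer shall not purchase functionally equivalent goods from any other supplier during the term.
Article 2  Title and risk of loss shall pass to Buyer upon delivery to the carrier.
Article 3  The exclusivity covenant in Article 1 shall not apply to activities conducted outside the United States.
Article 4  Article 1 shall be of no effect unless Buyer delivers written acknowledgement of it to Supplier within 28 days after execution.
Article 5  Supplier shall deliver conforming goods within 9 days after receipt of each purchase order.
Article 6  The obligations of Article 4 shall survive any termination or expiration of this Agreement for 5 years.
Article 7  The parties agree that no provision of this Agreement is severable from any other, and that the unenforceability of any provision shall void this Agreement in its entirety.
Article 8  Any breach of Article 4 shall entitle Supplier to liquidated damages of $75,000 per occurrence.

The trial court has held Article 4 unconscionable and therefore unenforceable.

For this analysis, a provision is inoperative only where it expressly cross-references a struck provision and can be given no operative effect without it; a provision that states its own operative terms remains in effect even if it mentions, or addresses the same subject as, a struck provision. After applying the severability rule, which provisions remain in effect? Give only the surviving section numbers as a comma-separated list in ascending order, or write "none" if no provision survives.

none

Article 4 is struck. Article 6 merely fixes the survival period for Article 4; with Article 4 gone it has nothing to operate on and falls away. Article 8 operates only by reference to Article 4, so it falls with Article 4. Article 7 provides that the Agreement is not severable, so the invalidity of any one provision voids the entire Agreement. No provision of the Agreement survives.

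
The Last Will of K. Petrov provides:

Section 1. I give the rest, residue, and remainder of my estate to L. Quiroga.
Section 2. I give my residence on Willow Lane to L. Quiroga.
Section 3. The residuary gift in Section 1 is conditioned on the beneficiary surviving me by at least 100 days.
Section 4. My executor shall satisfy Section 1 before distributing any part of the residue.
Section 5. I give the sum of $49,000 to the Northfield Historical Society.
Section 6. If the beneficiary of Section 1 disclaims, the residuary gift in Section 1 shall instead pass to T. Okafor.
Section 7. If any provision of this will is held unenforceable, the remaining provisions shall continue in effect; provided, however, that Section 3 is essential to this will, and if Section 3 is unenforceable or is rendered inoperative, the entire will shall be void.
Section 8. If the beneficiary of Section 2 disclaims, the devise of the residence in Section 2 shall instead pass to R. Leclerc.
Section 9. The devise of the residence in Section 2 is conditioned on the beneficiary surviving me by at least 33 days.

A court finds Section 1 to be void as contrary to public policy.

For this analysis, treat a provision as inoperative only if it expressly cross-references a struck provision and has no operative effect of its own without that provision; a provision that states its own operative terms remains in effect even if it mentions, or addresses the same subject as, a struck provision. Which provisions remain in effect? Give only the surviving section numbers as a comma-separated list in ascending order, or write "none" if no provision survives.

Section 1 is struck. Section 3 merely fixes the survivorship condition on Section 1; with Section 1 gone it has nothing to operate on and falls away. The only function of Section 4 is the priority direction for Section 1, so it cannot stand once Section 1 is removed. Section 6 merely fixes the alternative disposition for Section 1; with Section 1 gone it has nothing to operate on and falls away. Section 7 makes Section 3 an essential term, and Section 3 has been rendered inoperative by the cascade; under Section 7, the entire will is therefore void. No provision of the will survives.

none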